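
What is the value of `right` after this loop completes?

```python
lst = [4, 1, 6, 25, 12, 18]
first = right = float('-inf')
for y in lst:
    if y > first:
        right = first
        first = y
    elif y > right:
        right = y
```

Second largest (with repeats) in [4, 1, 6, 25, 12, 18]
`right` takes the values: -inf → 1 → 4 → 6 → 12 → 18

Answer: 18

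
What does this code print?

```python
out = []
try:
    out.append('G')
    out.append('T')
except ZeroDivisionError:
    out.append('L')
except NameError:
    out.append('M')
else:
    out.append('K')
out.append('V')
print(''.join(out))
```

Execution trace: 'G' (try body) → 'T' (try body, no exception) → 'K' (else) → 'V' (after the try/except). Output: GTKV

Answer: GTKV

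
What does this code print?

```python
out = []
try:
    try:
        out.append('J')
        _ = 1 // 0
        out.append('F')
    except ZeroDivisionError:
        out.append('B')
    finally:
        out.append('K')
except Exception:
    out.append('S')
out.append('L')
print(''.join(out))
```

Execution trace: 'J' (inner try body) → 'B' (inner except ZeroDivisionError) → 'K' (inner finally) → 'L' (after the try/except). Output: JBKL

Answer: JBKL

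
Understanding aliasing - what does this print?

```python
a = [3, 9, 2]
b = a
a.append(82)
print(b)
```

Key concept: basic list aliasing.
Step by step:
`a = [3, 9, 2]` → a = [3, 9, 2]
`b = a` → b = [3, 9, 2] (same object as a)
`a.append(82)` → a = [3, 9, 2, 82] (same object as b); b = [3, 9, 2, 82] (same object as a)
`print(b)` → prints [3, 9, 2, 82]

Answer: [3, 9, 2, 82]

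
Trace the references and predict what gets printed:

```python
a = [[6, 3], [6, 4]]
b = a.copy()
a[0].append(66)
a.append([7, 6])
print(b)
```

Key concept: shallow copy with nested lists.
Step by step:
`a = [[6, 3], [6, 4]]` → a = [[6, 3], [6, 4]]
`b = a.copy()` → b = [[6, 3], [6, 4]]
`a[0].append(66)` → a = [[6, 3, 66], [6, 4]]; b = [[6, 3, 66], [6, 4]]
`a.append([7, 6])` → a = [[6, 3, 66], [6, 4], [7, 6]]
`print(b)` → prints [[6, 3, 66], [6, 4]]

Answer: [[6, 3, 66], [6, 4]]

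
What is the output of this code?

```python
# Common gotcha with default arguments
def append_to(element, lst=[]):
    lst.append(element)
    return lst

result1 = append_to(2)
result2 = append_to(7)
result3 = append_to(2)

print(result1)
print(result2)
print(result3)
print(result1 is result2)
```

Key concept: mutable default argument gotcha.
Step by step:
`result1 = append_to(2)` → result1 = [2]
`result2 = append_to(7)` → result1 = [2, 7] (same object as result2); result2 = [2, 7] (same object as result1)
`result3 = append_to(2)` → result1 = [2, 7, 2] (same object as result2, result3); result2 = [2, 7, 2] (same object as result1, result3); result3 = [2, 7, 2] (same object as result1, result2)
`print(result1)` → prints [2, 7, 2]
`print(result2)` → prints [2, 7, 2]
`print(result3)` → prints [2, 7, 2]
`print(result1 is result2)` → prints True

Answer:
[2, 7, 2]
[2, 7, 2]
[2, 7, 2]
True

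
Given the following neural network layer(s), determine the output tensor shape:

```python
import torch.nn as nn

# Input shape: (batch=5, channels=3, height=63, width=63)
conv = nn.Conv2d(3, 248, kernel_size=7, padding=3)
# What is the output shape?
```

Input: (5, 3, 63, 63) -> Output: (5, 248, 63, 63)

Answer: (5, 248, 63, 63)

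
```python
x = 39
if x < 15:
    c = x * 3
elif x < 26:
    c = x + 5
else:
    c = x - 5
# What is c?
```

Trace:
`x = 39` → x = 39
`if x < 15: ...` → x < 15 is False, x < 26 is False, take else branch → c = 34
So c = 34

Answer: 34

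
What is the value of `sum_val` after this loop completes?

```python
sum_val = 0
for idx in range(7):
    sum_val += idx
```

Sum of 0 to 6 = 21
`sum_val` takes the values: 0 → 1 → 3 → 6 → 10 → 15 → 21

Answer: 21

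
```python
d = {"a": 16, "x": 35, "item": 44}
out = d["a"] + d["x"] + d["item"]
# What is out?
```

Trace:
`d = {"a": 16, "x": 35, "item": 44}` → d = {'a': 16, 'x': 35, 'item': 44}
`out = d["a"] + d["x"] + d["item"]` → out = 95
So out = 95

Answer: 95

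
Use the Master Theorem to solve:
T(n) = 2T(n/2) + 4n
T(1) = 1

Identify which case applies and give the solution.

a=2, b=2, f(n)=4n. log_2(2) = 1. Since c=1 = 1, Case 2 applies: T(n) = Θ(n^log_b(a) · log n) = O(n log n).

Answer: O(n log n) - Case 2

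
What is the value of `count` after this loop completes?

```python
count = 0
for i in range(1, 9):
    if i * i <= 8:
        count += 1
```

Count numbers where i² ≤ 8
`count` takes the values: 0 → 1 → 2

Answer: 2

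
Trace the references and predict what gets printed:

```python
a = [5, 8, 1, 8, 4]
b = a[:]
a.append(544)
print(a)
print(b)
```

Key concept: slice [:] creates copy.
Step by step:
`a = [5, 8, 1, 8, 4]` → a = [5, 8, 1, 8, 4]
`b = a[:]` → b = [5, 8, 1, 8, 4]
`a.append(544)` → a = [5, 8, 1, 8, 4, 544]
`print(a)` → prints [5, 8, 1, 8, 4, 544]
`print(b)` → prints [5, 8, 1, 8, 4]

Answer:
[5, 8, 1, 8, 4, 544]
[5, 8, 1, 8, 4]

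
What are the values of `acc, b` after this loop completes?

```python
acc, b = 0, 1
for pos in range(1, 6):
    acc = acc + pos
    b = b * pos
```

Sum and factorial of 1 to 5
`acc, b` takes the values: (0, 1) → (1, 1) → (3, 1) → (3, 2) → (6, 2) → (6, 6) → (10, 6) → (10, 24) → (15, 24) → (15, 120)

Answer: 15, 120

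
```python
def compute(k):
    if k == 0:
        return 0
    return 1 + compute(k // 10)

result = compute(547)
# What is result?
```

Count of digits of 547: 3

Answer: 3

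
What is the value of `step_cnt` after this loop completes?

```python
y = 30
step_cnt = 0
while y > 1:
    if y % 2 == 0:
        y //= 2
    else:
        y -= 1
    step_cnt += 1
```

Steps to reduce 30 to 1
`step_cnt` takes the values: 0 → 1 → 2 → 3 → 4 → 5 → 6 → 7

Answer: 7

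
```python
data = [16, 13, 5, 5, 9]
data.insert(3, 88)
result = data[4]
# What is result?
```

Trace:
`data = [16, 13, 5, 5, 9]` → data = [16, 13, 5, 5, 9]
`data.insert(3, 88)` → data = [16, 13, 5, 88, 5, 9]
`result = data[4]` → result = 5
So result = 5

Answer: 5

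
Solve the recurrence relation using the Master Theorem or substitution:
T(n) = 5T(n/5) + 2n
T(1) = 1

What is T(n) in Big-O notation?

By Master Theorem: a=5, b=5, f(n)=2n. Since log_5(5) = 1 and f(n) = Θ(n^1), Case 2 applies. T(n) = O(n log n).

Answer: O(n log n)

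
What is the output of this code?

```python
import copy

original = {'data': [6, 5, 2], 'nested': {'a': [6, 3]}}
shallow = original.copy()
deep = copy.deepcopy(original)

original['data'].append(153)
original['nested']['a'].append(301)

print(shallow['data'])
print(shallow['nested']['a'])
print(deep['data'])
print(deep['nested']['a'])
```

Key concept: comparing shallow vs deep copy.
Step by step:
`original = {'data': [6, 5, 2], 'nested': {'a': [6, 3]}}` → original = {'data': [6, 5, 2], 'nested': {'a': [6, 3]}}
`shallow = original.copy()` → shallow = {'data': [6, 5, 2], 'nested': {'a': [6, 3]}}
`deep = copy.deepcopy(original)` → deep = {'data': [6, 5, 2], 'nested': {'a': [6, 3]}}
`original['data'].append(153)` → original = {'data': [6, 5, 2, 153], 'nested': {'a': [6, 3]}}; shallow = {'data': [6, 5, 2, 153], 'nested': {'a': [6, 3]}}
`original['nested']['a'].append(301)` → original = {'data': [6, 5, 2, 153], 'nested': {'a': [6, 3, 301]}}; shallow = {'data': [6, 5, 2, 153], 'nested': {'a': [6, 3, 301]}}
`print(shallow['data'])` → prints [6, 5, 2, 153]
`print(shallow['nested']['a'])` → prints [6, 3, 301]
`print(deep['data'])` → prints [6, 5, 2]
`print(deep['nested']['a'])` → prints [6, 3]

Answer:
[6, 5, 2, 153]
[6, 3, 301]
[6, 5, 2]
[6, 3]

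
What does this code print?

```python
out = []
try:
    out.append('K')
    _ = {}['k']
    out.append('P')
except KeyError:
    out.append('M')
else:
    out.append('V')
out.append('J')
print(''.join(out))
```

Execution trace: 'K' (try body) → 'M' (except KeyError) → 'J' (after the try/except). Output: KMJ

Answer: KMJ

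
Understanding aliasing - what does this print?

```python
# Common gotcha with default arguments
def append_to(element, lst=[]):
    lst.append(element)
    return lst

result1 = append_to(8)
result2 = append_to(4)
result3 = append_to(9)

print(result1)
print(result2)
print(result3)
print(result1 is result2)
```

Key concept: mutable default argument gotcha.
Step by step:
`result1 = append_to(8)` → result1 = [8]
`result2 = append_to(4)` → result1 = [8, 4] (same object as result2); result2 = [8, 4] (same object as result1)
`result3 = append_to(9)` → result1 = [8, 4, 9] (same object as result2, result3); result2 = [8, 4, 9] (same object as result1, result3); result3 = [8, 4, 9] (same object as result1, result2)
`print(result1)` → prints [8, 4, 9]
`print(result2)` → prints [8, 4, 9]
`print(result3)` → prints [8, 4, 9]
`print(result1 is result2)` → prints True

Answer:
[8, 4, 9]
[8, 4, 9]
[8, 4, 9]
True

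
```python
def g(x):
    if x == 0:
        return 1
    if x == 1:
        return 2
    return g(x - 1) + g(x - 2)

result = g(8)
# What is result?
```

Build up from base cases: g(0)=1, g(1)=2, g(2)=3, g(3)=5, g(4)=8, g(5)=13, g(6)=21, ..., g(8)=55

Answer: 55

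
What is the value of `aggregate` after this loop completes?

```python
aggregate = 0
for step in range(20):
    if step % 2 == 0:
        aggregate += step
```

Sum of even numbers 0 to 19
`aggregate` takes the values: 0 → 2 → 6 → 12 → 20 → 30 → 42 → 56 → 72 → 90

Answer: 90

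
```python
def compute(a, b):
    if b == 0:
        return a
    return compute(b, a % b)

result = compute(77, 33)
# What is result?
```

compute(77, 33) -> compute(33, 11) -> compute(11, 0) -> 11

Answer: 11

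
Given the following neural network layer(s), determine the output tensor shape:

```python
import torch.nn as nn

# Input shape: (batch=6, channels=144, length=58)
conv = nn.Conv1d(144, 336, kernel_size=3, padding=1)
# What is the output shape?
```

Input: (6, 144, 58) -> Output: (6, 336, 58)

Answer: (6, 336, 58)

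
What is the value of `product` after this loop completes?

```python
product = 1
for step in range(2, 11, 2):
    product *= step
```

Product of even numbers 2 to 10
`product` takes the values: 1 → 2 → 8 → 48 → 384 → 3840

Answer: 3840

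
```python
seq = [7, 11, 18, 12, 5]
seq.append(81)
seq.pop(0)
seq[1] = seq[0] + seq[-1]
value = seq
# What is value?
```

Trace:
`seq = [7, 11, 18, 12, 5]` → seq = [7, 11, 18, 12, 5]
`seq.append(81)` → seq = [7, 11, 18, 12, 5, 81]
`seq.pop(0)` → seq = [11, 18, 12, 5, 81]
`seq[1] = seq[0] + seq[-1]` → seq = [11, 92, 12, 5, 81]
`value = seq` → value = [11, 92, 12, 5, 81]
So value = [11, 92, 12, 5, 81]

Answer: [11, 92, 12, 5, 81]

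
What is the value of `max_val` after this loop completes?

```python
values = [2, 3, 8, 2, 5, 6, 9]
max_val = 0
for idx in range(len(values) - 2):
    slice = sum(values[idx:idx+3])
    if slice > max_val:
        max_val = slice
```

Max sum of 3-element window in [2, 3, 8, 2, 5, 6, 9]
`max_val` takes the values: 0 → 13 → 15 → 20

Answer: 20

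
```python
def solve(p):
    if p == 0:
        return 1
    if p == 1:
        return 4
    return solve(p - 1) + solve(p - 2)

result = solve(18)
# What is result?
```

Build up from base cases: solve(0)=1, solve(1)=4, solve(2)=5, solve(3)=9, solve(4)=14, solve(5)=23, solve(6)=37, ..., solve(18)=11933

Answer: 11933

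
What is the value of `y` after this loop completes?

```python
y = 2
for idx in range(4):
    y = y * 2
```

Multiply by 2, 4 times: 2 * 2^4 = 32
`y` takes the values: 2 → 4 → 8 → 16 → 32

Answer: 32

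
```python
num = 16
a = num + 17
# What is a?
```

Trace:
`num = 16` → num = 16
`a = num + 17` → a = 33
So a = 33

Answer: 33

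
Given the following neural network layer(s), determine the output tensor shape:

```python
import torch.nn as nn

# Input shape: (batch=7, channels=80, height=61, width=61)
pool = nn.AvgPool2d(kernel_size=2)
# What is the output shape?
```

Input: (7, 80, 61, 61) -> Output: (7, 80, 30, 30)

Answer: (7, 80, 30, 30)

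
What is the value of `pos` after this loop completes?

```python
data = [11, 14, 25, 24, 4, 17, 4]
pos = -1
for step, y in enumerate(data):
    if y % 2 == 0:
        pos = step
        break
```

First even number index in [11, 14, 25, 24, 4, 17, 4]
`pos` takes the values: -1 → 1

Answer: 1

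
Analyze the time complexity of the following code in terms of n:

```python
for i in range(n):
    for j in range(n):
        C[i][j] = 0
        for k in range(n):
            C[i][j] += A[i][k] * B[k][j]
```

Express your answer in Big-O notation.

This is Naive matrix multiplication. Time complexity: O(n³).

Answer: O(n³)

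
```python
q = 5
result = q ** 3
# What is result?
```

Trace:
`q = 5` → q = 5
`result = q ** 3` → result = 125
So result = 125

Answer: 125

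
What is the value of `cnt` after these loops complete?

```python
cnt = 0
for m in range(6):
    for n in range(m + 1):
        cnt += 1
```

Triangle: 1 + 2 + ... + 6
`cnt` takes the values: 0 → 1 → 2 → 3 → 4 → 5 → 6 → 7 → 8 → 9 → 10 → 11 → 12 → 13 → 14 → 15 → 16 → 17 → 18 → 19 → 20 → 21

Answer: 21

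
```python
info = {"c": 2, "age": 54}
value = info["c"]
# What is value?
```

Trace:
`info = {"c": 2, "age": 54}` → info = {'c': 2, 'age': 54}
`value = info["c"]` → value = 2
So value = 2

Answer: 2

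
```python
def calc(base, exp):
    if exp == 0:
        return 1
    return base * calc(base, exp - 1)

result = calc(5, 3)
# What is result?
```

calc(5, 3) = 5 * 5 * 5 = 125

Answer: 125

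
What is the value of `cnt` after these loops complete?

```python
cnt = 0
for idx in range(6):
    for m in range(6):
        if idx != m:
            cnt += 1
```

6² - 6 (exclude diagonal)
`cnt` takes the values: 0 → 1 → 2 → 3 → 4 → 5 → 6 → 7 → 8 → 9 → 10 → 11 → 12 → 13 → 14 → 15 → 16 → 17 → 18 → 19 → 20 → 21 → 22 → 23 → 24 → 25 → 26 → 27 → 28 → 29 → 30

Answer: 30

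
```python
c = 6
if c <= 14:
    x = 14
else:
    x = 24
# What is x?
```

Trace:
`c = 6` → c = 6
`if c <= 14: ...` → c <= 14 is True → x = 14
So x = 14

Answer: 14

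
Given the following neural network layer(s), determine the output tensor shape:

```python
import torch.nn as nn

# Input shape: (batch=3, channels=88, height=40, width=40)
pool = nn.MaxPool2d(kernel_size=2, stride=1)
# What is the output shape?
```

Input: (3, 88, 40, 40) -> Output: (3, 88, 39, 39)

Answer: (3, 88, 39, 39)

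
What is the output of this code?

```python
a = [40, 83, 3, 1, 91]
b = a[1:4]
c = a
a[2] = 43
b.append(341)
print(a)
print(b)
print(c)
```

Key concept: slice vs alias.
Step by step:
`a = [40, 83, 3, 1, 91]` → a = [40, 83, 3, 1, 91]
`b = a[1:4]` → b = [83, 3, 1]
`c = a` → c = [40, 83, 3, 1, 91] (same object as a)
`a[2] = 43` → a = [40, 83, 43, 1, 91] (same object as c); c = [40, 83, 43, 1, 91] (same object as a)
`b.append(341)` → b = [83, 3, 1, 341]
`print(a)` → prints [40, 83, 43, 1, 91]
`print(b)` → prints [83, 3, 1, 341]
`print(c)` → prints [40, 83, 43, 1, 91]

Answer:
[40, 83, 43, 1, 91]
[83, 3, 1, 341]
[40, 83, 43, 1, 91]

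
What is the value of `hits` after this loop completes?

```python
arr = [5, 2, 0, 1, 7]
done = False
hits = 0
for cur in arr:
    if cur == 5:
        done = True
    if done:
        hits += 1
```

Count elements after first 5 in [5, 2, 0, 1, 7]
`hits` takes the values: 0 → 1 → 2 → 3 → 4 → 5

Answer: 5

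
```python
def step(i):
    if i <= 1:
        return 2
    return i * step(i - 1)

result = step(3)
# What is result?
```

step(3) = 3 * 2 * 2 = 12

Answer: 12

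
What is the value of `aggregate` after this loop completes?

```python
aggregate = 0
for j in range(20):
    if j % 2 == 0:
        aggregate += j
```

Sum of even numbers 0 to 19
`aggregate` takes the values: 0 → 2 → 6 → 12 → 20 → 30 → 42 → 56 → 72 → 90

Answer: 90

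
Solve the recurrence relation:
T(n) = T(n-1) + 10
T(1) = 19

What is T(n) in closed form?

Unrolling: T(n) = T(1) + 10·(n-1) = 19 + 10(n-1) = 10n + 9.

Answer: T(n) = 10n + 9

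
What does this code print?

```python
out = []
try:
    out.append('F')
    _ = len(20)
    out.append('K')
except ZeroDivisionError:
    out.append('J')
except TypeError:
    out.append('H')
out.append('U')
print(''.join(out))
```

Execution trace: 'F' (try body) → 'H' (except TypeError) → 'U' (after the try/except). Output: FHU

Answer: FHU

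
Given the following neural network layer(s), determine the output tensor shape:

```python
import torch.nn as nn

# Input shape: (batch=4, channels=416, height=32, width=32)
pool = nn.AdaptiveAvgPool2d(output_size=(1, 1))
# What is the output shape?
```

Input: (4, 416, 32, 32) -> Output: (4, 416, 1, 1)

Answer: (4, 416, 1, 1)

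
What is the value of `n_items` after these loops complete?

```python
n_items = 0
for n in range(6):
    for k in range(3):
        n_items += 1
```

6 * 3 = 18
`n_items` takes the values: 0 → 1 → 2 → 3 → 4 → 5 → 6 → 7 → 8 → 9 → 10 → 11 → 12 → 13 → 14 → 15 → 16 → 17 → 18

Answer: 18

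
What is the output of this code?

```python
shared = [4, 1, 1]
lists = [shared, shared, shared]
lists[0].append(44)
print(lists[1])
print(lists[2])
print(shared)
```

Key concept: list of same reference.
Step by step:
`shared = [4, 1, 1]` → shared = [4, 1, 1]
`lists = [shared, shared, shared]` → lists = [[4, 1, 1], [4, 1, 1], [4, 1, 1]]
`lists[0].append(44)` → shared = [4, 1, 1, 44]; lists = [[4, 1, 1, 44], [4, 1, 1, 44], [4, 1, 1, 44]]
`print(lists[1])` → prints [4, 1, 1, 44]
`print(lists[2])` → prints [4, 1, 1, 44]
`print(shared)` → prints [4, 1, 1, 44]

Answer:
[4, 1, 1, 44]
[4, 1, 1, 44]
[4, 1, 1, 44]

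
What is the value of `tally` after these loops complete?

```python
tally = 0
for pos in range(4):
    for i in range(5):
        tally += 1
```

4 * 5 = 20
`tally` takes the values: 0 → 1 → 2 → 3 → 4 → 5 → 6 → 7 → 8 → 9 → 10 → 11 → 12 → 13 → 14 → 15 → 16 → 17 → 18 → 19 → 20

Answer: 20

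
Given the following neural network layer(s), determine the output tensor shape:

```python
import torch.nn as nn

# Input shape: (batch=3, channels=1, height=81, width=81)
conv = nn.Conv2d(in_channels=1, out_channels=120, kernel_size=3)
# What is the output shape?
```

Input: (3, 1, 81, 81) -> Output: (3, 120, 79, 79)

Answer: (3, 120, 79, 79)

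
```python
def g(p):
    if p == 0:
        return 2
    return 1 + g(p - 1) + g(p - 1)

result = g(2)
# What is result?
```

g(p) = 1 + 2·g(p-1), g(0)=2. Closed form: (2+1)·2^2 - 1 = 11.

Answer: 11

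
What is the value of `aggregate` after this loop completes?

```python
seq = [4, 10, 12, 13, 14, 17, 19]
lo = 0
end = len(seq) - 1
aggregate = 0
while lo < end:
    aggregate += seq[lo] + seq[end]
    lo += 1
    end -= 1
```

Sum of pairs from ends
`aggregate` takes the values: 0 → 23 → 50 → 76

Answer: 76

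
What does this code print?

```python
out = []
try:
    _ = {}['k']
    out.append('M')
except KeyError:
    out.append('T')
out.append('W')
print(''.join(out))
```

Execution trace: 'T' (except KeyError) → 'W' (after the try/except). Output: TW

Answer: TW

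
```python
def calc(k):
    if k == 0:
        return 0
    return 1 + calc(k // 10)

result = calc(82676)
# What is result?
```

Count of digits of 82676: 5

Answer: 5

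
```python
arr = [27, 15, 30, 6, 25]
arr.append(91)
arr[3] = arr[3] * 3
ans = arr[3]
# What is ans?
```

Trace:
`arr = [27, 15, 30, 6, 25]` → arr = [27, 15, 30, 6, 25]
`arr.append(91)` → arr = [27, 15, 30, 6, 25, 91]
`arr[3] = arr[3] * 3` → arr = [27, 15, 30, 18, 25, 91]
`ans = arr[3]` → ans = 18
So ans = 18

Answer: 18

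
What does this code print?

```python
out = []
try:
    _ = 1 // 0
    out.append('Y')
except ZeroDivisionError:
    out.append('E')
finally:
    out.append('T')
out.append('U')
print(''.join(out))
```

Execution trace: 'E' (except ZeroDivisionError) → 'T' (finally) → 'U' (after the try/except). Output: ETU

Answer: ETU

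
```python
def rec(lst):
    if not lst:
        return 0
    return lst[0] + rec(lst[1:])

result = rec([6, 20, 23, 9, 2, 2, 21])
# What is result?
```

6 + 20 + 23 + 9 + 2 + 2 + 21 + 0 = 83

Answer: 83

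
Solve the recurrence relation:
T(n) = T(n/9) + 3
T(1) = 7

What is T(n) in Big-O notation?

Each step divides n by 9 and adds 3. After log_9(n) steps we reach T(1)=7. So T(n) = 3·log_9(n) + 7 = O(log n).

Answer: O(log n)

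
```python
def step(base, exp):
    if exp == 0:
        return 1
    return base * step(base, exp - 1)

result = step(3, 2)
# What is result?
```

step(3, 2) = 3 * 3 = 9

Answer: 9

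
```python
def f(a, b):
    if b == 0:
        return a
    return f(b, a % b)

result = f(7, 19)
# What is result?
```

f(7, 19) -> f(19, 7) -> f(7, 5) -> f(5, 2) -> f(2, 1) -> f(1, 0) -> 1

Answer: 1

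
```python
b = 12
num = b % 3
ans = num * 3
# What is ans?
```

Trace:
`b = 12` → b = 12
`num = b % 3` → num = 0
`ans = num * 3` → ans = 0
So ans = 0

Answer: 0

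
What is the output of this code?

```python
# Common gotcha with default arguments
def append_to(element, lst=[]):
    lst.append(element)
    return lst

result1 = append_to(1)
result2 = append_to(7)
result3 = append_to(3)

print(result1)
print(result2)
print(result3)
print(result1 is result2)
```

Key concept: mutable default argument gotcha.
Step by step:
`result1 = append_to(1)` → result1 = [1]
`result2 = append_to(7)` → result1 = [1, 7] (same object as result2); result2 = [1, 7] (same object as result1)
`result3 = append_to(3)` → result1 = [1, 7, 3] (same object as result2, result3); result2 = [1, 7, 3] (same object as result1, result3); result3 = [1, 7, 3] (same object as result1, result2)
`print(result1)` → prints [1, 7, 3]
`print(result2)` → prints [1, 7, 3]
`print(result3)` → prints [1, 7, 3]
`print(result1 is result2)` → prints True

Answer:
[1, 7, 3]
[1, 7, 3]
[1, 7, 3]
True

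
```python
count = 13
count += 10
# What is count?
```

Trace:
`count = 13` → count = 13
`count += 10` → count = 23
So count = 23

Answer: 23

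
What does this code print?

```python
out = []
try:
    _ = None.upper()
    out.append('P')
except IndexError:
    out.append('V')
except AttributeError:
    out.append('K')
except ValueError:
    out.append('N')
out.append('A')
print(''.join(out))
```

Execution trace: 'K' (except AttributeError) → 'A' (after the try/except). Output: KA

Answer: KA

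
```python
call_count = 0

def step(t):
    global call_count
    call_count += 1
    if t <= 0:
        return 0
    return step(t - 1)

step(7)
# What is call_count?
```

Linear recursion stepping by 1: 8 calls from t=7 down to ≤0.

Answer: 8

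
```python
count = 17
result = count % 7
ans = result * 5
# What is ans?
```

Trace:
`count = 17` → count = 17
`result = count % 7` → result = 3
`ans = result * 5` → ans = 15
So ans = 15

Answer: 15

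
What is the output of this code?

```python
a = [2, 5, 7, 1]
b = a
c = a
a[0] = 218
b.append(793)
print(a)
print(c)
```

Key concept: multiple aliases.
Step by step:
`a = [2, 5, 7, 1]` → a = [2, 5, 7, 1]
`b = a` → b = [2, 5, 7, 1] (same object as a)
`c = a` → c = [2, 5, 7, 1] (same object as a, b)
`a[0] = 218` → a = [218, 5, 7, 1] (same object as b, c); b = [218, 5, 7, 1] (same object as a, c); c = [218, 5, 7, 1] (same object as a, b)
`b.append(793)` → a = [218, 5, 7, 1, 793] (same object as b, c); b = [218, 5, 7, 1, 793] (same object as a, c); c = [218, 5, 7, 1, 793] (same object as a, b)
`print(a)` → prints [218, 5, 7, 1, 793]
`print(c)` → prints [218, 5, 7, 1, 793]

Answer:
[218, 5, 7, 1, 793]
[218, 5, 7, 1, 793]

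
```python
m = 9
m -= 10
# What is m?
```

Trace:
`m = 9` → m = 9
`m -= 10` → m = -1
So m = -1

Answer: -1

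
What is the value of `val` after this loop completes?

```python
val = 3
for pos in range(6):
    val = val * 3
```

Multiply by 3, 6 times: 3 * 3^6 = 2187
`val` takes the values: 3 → 9 → 27 → 81 → 243 → 729 → 2187

Answer: 2187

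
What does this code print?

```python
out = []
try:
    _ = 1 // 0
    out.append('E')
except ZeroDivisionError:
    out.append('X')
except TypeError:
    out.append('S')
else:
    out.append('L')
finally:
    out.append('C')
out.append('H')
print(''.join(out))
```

Execution trace: 'X' (except ZeroDivisionError) → 'C' (finally) → 'H' (after the try/except). Output: XCH

Answer: XCH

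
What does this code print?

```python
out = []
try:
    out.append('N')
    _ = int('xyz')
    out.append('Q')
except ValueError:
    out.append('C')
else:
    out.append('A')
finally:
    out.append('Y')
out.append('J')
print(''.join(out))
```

Execution trace: 'N' (try body) → 'C' (except ValueError) → 'Y' (finally) → 'J' (after the try/except). Output: NCYJ

Answer: NCYJ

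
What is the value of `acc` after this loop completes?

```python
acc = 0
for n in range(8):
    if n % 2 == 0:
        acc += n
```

Sum of even numbers 0 to 7
`acc` takes the values: 0 → 2 → 6 → 12

Answer: 12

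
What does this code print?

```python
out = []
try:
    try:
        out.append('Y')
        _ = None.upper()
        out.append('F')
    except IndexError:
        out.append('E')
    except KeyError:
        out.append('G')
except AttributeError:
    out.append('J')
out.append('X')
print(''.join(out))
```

Execution trace: 'Y' (inner try body) → 'J' (outer except AttributeError) → 'X' (after the try/except). Output: YJX

Answer: YJX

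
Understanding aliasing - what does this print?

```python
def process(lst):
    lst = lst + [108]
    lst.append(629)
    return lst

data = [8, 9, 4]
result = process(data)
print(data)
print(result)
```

Key concept: rebinding parameter vs mutation.
Step by step:
`data = [8, 9, 4]` → data = [8, 9, 4]
`result = process(data)` → result = [8, 9, 4, 108, 629]
`print(data)` → prints [8, 9, 4]
`print(result)` → prints [8, 9, 4, 108, 629]

Answer:
[8, 9, 4]
[8, 9, 4, 108, 629]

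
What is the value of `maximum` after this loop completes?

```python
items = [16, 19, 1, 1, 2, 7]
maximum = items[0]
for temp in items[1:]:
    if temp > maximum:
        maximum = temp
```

Maximum of [16, 19, 1, 1, 2, 7]
`maximum` takes the values: 16 → 19

Answer: 19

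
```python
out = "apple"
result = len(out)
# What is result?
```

Trace:
`out = "apple"` → out = 'apple'
`result = len(out)` → result = 5
So result = 5

Answer: 5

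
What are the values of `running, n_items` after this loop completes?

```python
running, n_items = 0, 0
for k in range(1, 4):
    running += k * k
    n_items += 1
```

Sum of squares and count
`running, n_items` takes the values: (0, 0) → (1, 0) → (1, 1) → (5, 1) → (5, 2) → (14, 2) → (14, 3)

Answer: 14, 3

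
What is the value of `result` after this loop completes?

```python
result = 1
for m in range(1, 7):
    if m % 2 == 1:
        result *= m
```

Product of odd numbers 1 to 6
`result` takes the values: 1 → 3 → 15

Answer: 15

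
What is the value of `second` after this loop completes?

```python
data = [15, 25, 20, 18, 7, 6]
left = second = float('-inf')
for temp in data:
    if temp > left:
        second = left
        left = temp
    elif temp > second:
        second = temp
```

Second largest (with repeats) in [15, 25, 20, 18, 7, 6]
`second` takes the values: -inf → 15 → 20

Answer: 20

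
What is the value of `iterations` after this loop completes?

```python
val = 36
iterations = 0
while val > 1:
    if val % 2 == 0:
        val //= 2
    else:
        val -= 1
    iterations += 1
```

Steps to reduce 36 to 1
`iterations` takes the values: 0 → 1 → 2 → 3 → 4 → 5 → 6

Answer: 6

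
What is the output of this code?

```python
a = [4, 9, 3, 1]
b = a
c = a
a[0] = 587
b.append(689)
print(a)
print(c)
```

Key concept: multiple aliases.
Step by step:
`a = [4, 9, 3, 1]` → a = [4, 9, 3, 1]
`b = a` → b = [4, 9, 3, 1] (same object as a)
`c = a` → c = [4, 9, 3, 1] (same object as a, b)
`a[0] = 587` → a = [587, 9, 3, 1] (same object as b, c); b = [587, 9, 3, 1] (same object as a, c); c = [587, 9, 3, 1] (same object as a, b)
`b.append(689)` → a = [587, 9, 3, 1, 689] (same object as b, c); b = [587, 9, 3, 1, 689] (same object as a, c); c = [587, 9, 3, 1, 689] (same object as a, b)
`print(a)` → prints [587, 9, 3, 1, 689]
`print(c)` → prints [587, 9, 3, 1, 689]

Answer:
[587, 9, 3, 1, 689]
[587, 9, 3, 1, 689]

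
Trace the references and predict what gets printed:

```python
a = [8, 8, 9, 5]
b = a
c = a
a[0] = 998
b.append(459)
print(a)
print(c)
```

Key concept: multiple aliases.
Step by step:
`a = [8, 8, 9, 5]` → a = [8, 8, 9, 5]
`b = a` → b = [8, 8, 9, 5] (same object as a)
`c = a` → c = [8, 8, 9, 5] (same object as a, b)
`a[0] = 998` → a = [998, 8, 9, 5] (same object as b, c); b = [998, 8, 9, 5] (same object as a, c); c = [998, 8, 9, 5] (same object as a, b)
`b.append(459)` → a = [998, 8, 9, 5, 459] (same object as b, c); b = [998, 8, 9, 5, 459] (same object as a, c); c = [998, 8, 9, 5, 459] (same object as a, b)
`print(a)` → prints [998, 8, 9, 5, 459]
`print(c)` → prints [998, 8, 9, 5, 459]

Answer:
[998, 8, 9, 5, 459]
[998, 8, 9, 5, 459]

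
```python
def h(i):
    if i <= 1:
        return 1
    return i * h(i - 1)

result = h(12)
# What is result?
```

h(12) = 12 * 11 * 10 * 9 * 8 * 7 * 6 * 5 * 4 * 3 * 2 * 1 = 479001600

Answer: 479001600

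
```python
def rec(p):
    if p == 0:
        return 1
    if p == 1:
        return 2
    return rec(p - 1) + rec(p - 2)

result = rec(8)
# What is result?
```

Build up from base cases: rec(0)=1, rec(1)=2, rec(2)=3, rec(3)=5, rec(4)=8, rec(5)=13, rec(6)=21, ..., rec(8)=55

Answer: 55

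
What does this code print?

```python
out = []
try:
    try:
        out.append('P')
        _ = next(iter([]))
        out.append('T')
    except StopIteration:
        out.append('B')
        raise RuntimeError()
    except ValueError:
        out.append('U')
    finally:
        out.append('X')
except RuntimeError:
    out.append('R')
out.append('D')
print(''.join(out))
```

Execution trace: 'P' (inner try body) → 'B' (inner except StopIteration) → 'X' (inner finally) → 'R' (outer except RuntimeError) → 'D' (after the try/except). Output: PBXRD

Answer: PBXRD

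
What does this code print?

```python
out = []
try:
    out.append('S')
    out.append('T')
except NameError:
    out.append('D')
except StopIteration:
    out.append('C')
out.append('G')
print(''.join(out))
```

Execution trace: 'S' (try body) → 'T' (try body, no exception) → 'G' (after the try/except). Output: STG

Answer: STG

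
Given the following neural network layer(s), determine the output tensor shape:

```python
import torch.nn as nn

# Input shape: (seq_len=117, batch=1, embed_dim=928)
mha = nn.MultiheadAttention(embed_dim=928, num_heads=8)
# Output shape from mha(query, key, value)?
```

Input: (117, 1, 928) -> Output: (117, 1, 928)

Answer: (117, 1, 928)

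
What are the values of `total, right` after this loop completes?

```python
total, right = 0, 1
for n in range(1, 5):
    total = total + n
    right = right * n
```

Sum and factorial of 1 to 4
`total, right` takes the values: (0, 1) → (1, 1) → (3, 1) → (3, 2) → (6, 2) → (6, 6) → (10, 6) → (10, 24)

Answer: 10, 24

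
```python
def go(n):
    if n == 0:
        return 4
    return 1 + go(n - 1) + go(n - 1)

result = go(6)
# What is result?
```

go(n) = 1 + 2·go(n-1), go(0)=4. Closed form: (4+1)·2^6 - 1 = 319.

Answer: 319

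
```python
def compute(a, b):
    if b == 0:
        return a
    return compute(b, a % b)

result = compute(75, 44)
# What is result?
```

compute(75, 44) -> compute(44, 31) -> compute(31, 13) -> compute(13, 5) -> compute(5, 3) -> compute(3, 2) -> compute(2, 1) -> compute(1, 0) -> 1

Answer: 1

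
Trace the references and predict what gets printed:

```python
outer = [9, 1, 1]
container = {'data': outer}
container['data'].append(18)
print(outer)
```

Key concept: dict holds reference to list.
Step by step:
`outer = [9, 1, 1]` → outer = [9, 1, 1]
`container = {'data': outer}` → container = {'data': [9, 1, 1]}
`container['data'].append(18)` → outer = [9, 1, 1, 18]; container = {'data': [9, 1, 1, 18]}
`print(outer)` → prints [9, 1, 1, 18]

Answer: [9, 1, 1, 18]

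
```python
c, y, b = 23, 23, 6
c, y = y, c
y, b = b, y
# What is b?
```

Trace:
`c, y, b = 23, 23, 6` → c = 23; y = 23; b = 6
`c, y = y, c` → c = 23; y = 23
`y, b = b, y` → y = 6; b = 23
So b = 23

Answer: 23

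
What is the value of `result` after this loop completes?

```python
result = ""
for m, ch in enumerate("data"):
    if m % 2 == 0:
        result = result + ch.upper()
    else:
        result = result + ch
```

Uppercase even positions in 'data'
`result` takes the values: "" → "D" → "Da" → "DaT" → "DaTa"

Answer: "DaTa"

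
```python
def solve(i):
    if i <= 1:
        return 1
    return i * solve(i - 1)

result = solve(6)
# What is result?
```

solve(6) = 6 * 5 * 4 * 3 * 2 * 1 = 720

Answer: 720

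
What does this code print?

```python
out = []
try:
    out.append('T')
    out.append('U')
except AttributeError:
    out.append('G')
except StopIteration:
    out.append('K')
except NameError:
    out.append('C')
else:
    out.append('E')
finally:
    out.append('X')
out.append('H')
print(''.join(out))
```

Execution trace: 'T' (try body) → 'U' (try body, no exception) → 'E' (else) → 'X' (finally) → 'H' (after the try/except). Output: TUEXH

Answer: TUEXH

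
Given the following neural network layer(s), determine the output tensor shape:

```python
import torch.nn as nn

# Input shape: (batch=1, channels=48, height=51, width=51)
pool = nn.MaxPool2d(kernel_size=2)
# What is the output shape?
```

Input: (1, 48, 51, 51) -> Output: (1, 48, 25, 25)

Answer: (1, 48, 25, 25)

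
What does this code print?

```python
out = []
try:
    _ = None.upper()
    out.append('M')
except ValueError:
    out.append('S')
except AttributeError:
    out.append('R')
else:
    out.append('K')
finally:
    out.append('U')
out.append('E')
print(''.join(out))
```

Execution trace: 'R' (except AttributeError) → 'U' (finally) → 'E' (after the try/except). Output: RUE

Answer: RUE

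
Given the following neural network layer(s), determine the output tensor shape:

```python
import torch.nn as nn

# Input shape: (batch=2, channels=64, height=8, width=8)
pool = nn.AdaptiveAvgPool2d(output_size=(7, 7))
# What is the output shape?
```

Input: (2, 64, 8, 8) -> Output: (2, 64, 7, 7)

Answer: (2, 64, 7, 7)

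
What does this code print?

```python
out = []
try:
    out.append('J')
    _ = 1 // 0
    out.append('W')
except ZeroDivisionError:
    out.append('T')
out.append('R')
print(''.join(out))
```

Execution trace: 'J' (try body) → 'T' (except ZeroDivisionError) → 'R' (after the try/except). Output: JTR

Answer: JTR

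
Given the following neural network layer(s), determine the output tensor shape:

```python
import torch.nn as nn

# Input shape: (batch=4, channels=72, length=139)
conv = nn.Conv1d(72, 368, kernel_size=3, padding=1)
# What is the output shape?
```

Input: (4, 72, 139) -> Output: (4, 368, 139)

Answer: (4, 368, 139)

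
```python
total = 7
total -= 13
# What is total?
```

Trace:
`total = 7` → total = 7
`total -= 13` → total = -6
So total = -6

Answer: -6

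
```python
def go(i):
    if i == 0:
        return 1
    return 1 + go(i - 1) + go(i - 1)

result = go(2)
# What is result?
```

go(i) = 1 + 2·go(i-1), go(0)=1. Closed form: (1+1)·2^2 - 1 = 7.

Answer: 7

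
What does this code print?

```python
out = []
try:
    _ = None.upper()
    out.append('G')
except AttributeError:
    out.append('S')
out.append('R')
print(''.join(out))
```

Execution trace: 'S' (except AttributeError) → 'R' (after the try/except). Output: SR

Answer: SR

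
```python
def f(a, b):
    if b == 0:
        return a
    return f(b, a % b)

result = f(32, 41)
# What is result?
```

f(32, 41) -> f(41, 32) -> f(32, 9) -> f(9, 5) -> f(5, 4) -> f(4, 1) -> f(1, 0) -> 1

Answer: 1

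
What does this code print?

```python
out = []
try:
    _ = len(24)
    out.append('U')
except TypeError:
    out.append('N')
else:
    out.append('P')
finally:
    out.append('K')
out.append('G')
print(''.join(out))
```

Execution trace: 'N' (except TypeError) → 'K' (finally) → 'G' (after the try/except). Output: NKG

Answer: NKG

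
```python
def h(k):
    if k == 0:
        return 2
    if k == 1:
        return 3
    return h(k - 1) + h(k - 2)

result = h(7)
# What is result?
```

Build up from base cases: h(0)=2, h(1)=3, h(2)=5, h(3)=8, h(4)=13, h(5)=21, h(6)=34, ..., h(7)=55

Answer: 55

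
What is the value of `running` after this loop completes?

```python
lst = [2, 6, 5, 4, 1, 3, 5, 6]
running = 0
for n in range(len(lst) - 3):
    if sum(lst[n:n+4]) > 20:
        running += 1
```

Count windows with sum > 20
`running` takes the values: 0

Answer: 0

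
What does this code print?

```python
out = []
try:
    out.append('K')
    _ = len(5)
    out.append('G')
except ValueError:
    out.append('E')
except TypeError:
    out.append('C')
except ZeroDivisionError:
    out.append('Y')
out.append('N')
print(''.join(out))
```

Execution trace: 'K' (try body) → 'C' (except TypeError) → 'N' (after the try/except). Output: KCN

Answer: KCN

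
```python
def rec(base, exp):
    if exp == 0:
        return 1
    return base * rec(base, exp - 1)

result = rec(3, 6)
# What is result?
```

rec(3, 6) = 3 * 3 * 3 * 3 * 3 * 3 = 729

Answer: 729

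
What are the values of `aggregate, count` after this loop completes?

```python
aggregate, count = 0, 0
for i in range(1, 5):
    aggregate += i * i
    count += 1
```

Sum of squares and count
`aggregate, count` takes the values: (0, 0) → (1, 0) → (1, 1) → (5, 1) → (5, 2) → (14, 2) → (14, 3) → (30, 3) → (30, 4)

Answer: 30, 4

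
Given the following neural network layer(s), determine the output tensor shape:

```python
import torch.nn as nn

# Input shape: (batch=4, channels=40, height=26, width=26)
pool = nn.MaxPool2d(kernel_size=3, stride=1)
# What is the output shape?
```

Input: (4, 40, 26, 26) -> Output: (4, 40, 24, 24)

Answer: (4, 40, 24, 24)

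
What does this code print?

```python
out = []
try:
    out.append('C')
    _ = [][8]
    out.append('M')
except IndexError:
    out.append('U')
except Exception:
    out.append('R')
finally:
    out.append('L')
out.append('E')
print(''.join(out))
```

Execution trace: 'C' (try body) → 'U' (except IndexError) → 'L' (finally) → 'E' (after the try/except). Output: CULE

Answer: CULE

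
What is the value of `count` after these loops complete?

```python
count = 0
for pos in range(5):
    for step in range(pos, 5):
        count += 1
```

Upper triangle: 5 + 4 + ... + 1
`count` takes the values: 0 → 1 → 2 → 3 → 4 → 5 → 6 → 7 → 8 → 9 → 10 → 11 → 12 → 13 → 14 → 15

Answer: 15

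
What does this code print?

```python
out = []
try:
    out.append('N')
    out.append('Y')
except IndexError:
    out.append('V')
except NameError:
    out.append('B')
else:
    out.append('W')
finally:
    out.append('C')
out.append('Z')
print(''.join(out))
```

Execution trace: 'N' (try body) → 'Y' (try body, no exception) → 'W' (else) → 'C' (finally) → 'Z' (after the try/except). Output: NYWCZ

Answer: NYWCZ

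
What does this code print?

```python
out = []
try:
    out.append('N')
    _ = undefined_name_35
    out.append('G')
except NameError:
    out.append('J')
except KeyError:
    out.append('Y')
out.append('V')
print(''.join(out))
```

Execution trace: 'N' (try body) → 'J' (except NameError) → 'V' (after the try/except). Output: NJV

Answer: NJV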